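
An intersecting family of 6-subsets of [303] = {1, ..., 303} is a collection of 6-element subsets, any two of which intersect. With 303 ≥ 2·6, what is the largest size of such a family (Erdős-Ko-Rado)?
max |F| = C(302, 5) = 20248875010

Erdős-Ko-Rado (1961): when n ≥ 2k, max |F| = C(n−1, k−1). The bound is attained by the star {A : i ∈ A} for any fixed i ∈ [n]. Here C(303−1, 6−1) = C(302, 5) = 20248875010.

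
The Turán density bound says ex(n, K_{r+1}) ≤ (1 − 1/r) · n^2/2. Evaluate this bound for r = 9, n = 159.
Turán density bound = (8/9) · 159^2/2 = 11236

Turán's theorem: ex(n, K_{r+1}) is achieved by the complete r-partite Turán graph T(n, r) with parts as balanced as possible, and is at most (1 − 1/r) · n^2/2. For r = 9, n = 159: the density bound is (8/9) · 25281/2 = 11236. The integer-valued extremum is e(T(159, 9)) = 11235, which is strictly less than the density bound 11236 since 9 ∤ 159 (the parts of T(159, 9) cannot all be equal).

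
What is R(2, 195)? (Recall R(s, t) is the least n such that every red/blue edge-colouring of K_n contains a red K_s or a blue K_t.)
R(2, 195) = 195

R(2, k) = k for all k ≥ 2: in a 2-colouring of K_k, either some edge is red (a red K_2) or all edges are blue (a blue K_k). And K_{194} coloured all-blue has no blue K_195, so R(2, 195) > 194. Hence R(2, 195) = 195.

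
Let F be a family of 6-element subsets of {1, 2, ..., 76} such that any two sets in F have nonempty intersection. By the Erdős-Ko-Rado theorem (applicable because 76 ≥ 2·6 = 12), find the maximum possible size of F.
max |F| = C(75, 5) = 17259390

Erdős-Ko-Rado (1961): when n ≥ 2k, max |F| = C(n−1, k−1). The bound is attained by the star {A : i ∈ A} for any fixed i ∈ [n]. Here C(76−1, 6−1) = C(75, 5) = 17259390.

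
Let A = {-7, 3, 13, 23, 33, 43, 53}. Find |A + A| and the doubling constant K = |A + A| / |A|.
K = |A + A| / |A| = 13/7

Enumerate A + A = {a + b : a, b ∈ A}. With |A| = 7, there are |A|^2 = 49 ordered sum pairs; collecting distinct values, A + A = {-14, -4, 6, 16, 26, 36, 46, 56, 66, 76, 86, 96, 106}, so |A + A| = 13. Thus K = 13/7. Here |A + A| = 2|A| − 1 = 13, the minimum possible — so K = 13/7 is minimal, which holds iff A is an arithmetic progression.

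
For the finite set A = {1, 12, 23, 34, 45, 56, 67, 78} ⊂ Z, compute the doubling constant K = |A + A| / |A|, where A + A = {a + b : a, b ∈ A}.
K = |A + A| / |A| = 15/8

Enumerate A + A = {a + b : a, b ∈ A}. With |A| = 8, there are |A|^2 = 64 ordered sum pairs; collecting distinct values, A + A = {2, 13, 24, 35, 46, 57, 68, 79, 90, 101, 112, 123, 134, 145, 156}, so |A + A| = 15. Thus K = 15/8. Here |A + A| = 2|A| − 1 = 15, the minimum possible — so K = 15/8 is minimal, which holds iff A is an arithmetic progression.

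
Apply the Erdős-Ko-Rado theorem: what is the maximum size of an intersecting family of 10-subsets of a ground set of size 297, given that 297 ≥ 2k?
max |F| = C(296, 9) = 42513789098994080

The Erdős-Ko-Rado theorem states: for n ≥ 2k, an intersecting family of k-subsets of an n-element set has size at most C(n − 1, k − 1), with equality for 'star' families {A ⊆ [n] : |A| = k, i ∈ A} (fix an element i). For n = 297, k = 10: C(296, 9) = 42513789098994080.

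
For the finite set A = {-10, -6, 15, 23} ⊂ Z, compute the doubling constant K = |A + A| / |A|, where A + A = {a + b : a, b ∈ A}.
K = |A + A| / |A| = 10/4 = 5/2

Enumerate A + A = {a + b : a, b ∈ A}. With |A| = 4, there are |A|^2 = 16 ordered sum pairs; collecting distinct values, A + A = {-20, -16, -12, 5, 9, 13, 17, 30, 38, 46}, so |A + A| = 10. Thus K = 10/4 = 5/2. For comparison, the minimum possible |A + A| over all 4-element sets is 2·4 − 1 = 7 (so min K = 7/4), attained only by arithmetic progressions.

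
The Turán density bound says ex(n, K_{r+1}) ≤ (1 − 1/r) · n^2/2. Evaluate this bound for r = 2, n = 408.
Turán density bound = (1/2) · 408^2/2 = 41616

Turán's theorem: ex(n, K_{r+1}) is achieved by the complete r-partite Turán graph T(n, r) with parts as balanced as possible, and is at most (1 − 1/r) · n^2/2. For r = 2, n = 408: the density bound is (1/2) · 166464/2 = 41616. Since 2 ∣ 408, the Turán graph T(408, 2) has parts of equal size 204, and its edge count e(T(408, 2)) = 41616 attains the density bound exactly.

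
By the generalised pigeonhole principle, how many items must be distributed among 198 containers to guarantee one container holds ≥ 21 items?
n = (21 − 1)·198 + 1 = 3961

By the generalised pigeonhole principle, to guarantee some box contains ≥ r objects we need more than (r − 1) · k objects total. Threshold: n = (r − 1) · k + 1. With r = 21 and k = 198: n = 20 · 198 + 1 = 3960 + 1 = 3961. For n = 3960 = 20 · 198, we can put exactly 20 objects in every box, avoiding 21 in any single one — so 3961 is tight.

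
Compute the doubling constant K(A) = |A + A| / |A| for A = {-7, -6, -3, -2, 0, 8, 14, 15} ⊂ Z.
K = |A + A| / |A| = 31/8

Enumerate A + A = {a + b : a, b ∈ A}. With |A| = 8, there are |A|^2 = 64 ordered sum pairs; collecting distinct values, A + A = {-14, -13, -12, -10, -9, -8, -7, -6, -5, -4, -3, -2, 0, 1, 2, 5, 6, 7, 8, 9, 11, 12, 13, 14, 15, 16, 22, 23, 28, 29, 30}, so |A + A| = 31. Thus K = 31/8. For comparison, the minimum possible |A + A| over all 8-element sets is 2·8 − 1 = 15 (so min K = 15/8), attained only by arithmetic progressions.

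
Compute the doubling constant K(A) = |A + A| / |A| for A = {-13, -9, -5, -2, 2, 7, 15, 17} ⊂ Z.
K = |A + A| / |A| = 31/8

Enumerate A + A = {a + b : a, b ∈ A}. With |A| = 8, there are |A|^2 = 64 ordered sum pairs; collecting distinct values, A + A = {-26, -22, -18, -15, -14, -11, -10, -7, -6, -4, -3, -2, 0, 2, 4, 5, 6, 8, 9, 10, 12, 13, 14, 15, 17, 19, 22, 24, 30, 32, 34}, so |A + A| = 31. Thus K = 31/8. For comparison, the minimum possible |A + A| over all 8-element sets is 2·8 − 1 = 15 (so min K = 15/8), attained only by arithmetic progressions.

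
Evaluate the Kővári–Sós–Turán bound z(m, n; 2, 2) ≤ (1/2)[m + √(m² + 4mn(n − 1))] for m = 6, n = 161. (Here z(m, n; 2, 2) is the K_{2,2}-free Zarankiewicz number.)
z(6, 161; 2, 2) ≤ (1/2)[6 + √(6² + 4·6·161·160)] = (1/2)[6 + √618276] = 396.1526

Kővári–Sós–Turán: let r_1, ..., r_6 be the row sums and z = Σ r_i the total number of 1s. Each pair of columns can share at most one row with both entries 1 (else a 2×2 all-ones block appears), so Σ_i C(r_i, 2) ≤ C(161, 2) = 12880. By convexity Σ_i C(r_i, 2) ≥ 6·C(z/6, 2) = z(z − 6)/(2·6), giving z² − 6z − 6·161·160 ≤ 0 and hence z ≤ (1/2)[6 + √(36 + 4·154560)] = (1/2)[6 + √618276] ≈ (1/2)(6 + 786.3053) = 396.1526.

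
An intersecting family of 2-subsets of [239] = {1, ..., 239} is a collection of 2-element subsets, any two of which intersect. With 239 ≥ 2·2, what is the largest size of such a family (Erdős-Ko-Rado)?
max |F| = C(238, 1) = 238

The Erdős-Ko-Rado theorem states: for n ≥ 2k, an intersecting family of k-subsets of an n-element set has size at most C(n − 1, k − 1), with equality for 'star' families {A ⊆ [n] : |A| = k, i ∈ A} (fix an element i). For n = 239, k = 2: C(238, 1) = 238.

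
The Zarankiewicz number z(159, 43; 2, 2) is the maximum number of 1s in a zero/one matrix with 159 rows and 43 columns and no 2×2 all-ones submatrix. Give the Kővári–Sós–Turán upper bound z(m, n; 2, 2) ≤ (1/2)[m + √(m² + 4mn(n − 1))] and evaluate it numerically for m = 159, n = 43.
z(159, 43; 2, 2) ≤ (1/2)[159 + √(159² + 4·159·43·42)] = (1/2)[159 + √1173897] = 621.2326

Kővári–Sós–Turán: let r_1, ..., r_159 be the row sums and z = Σ r_i the total number of 1s. Each pair of columns can share at most one row with both entries 1 (else a 2×2 all-ones block appears), so Σ_i C(r_i, 2) ≤ C(43, 2) = 903. By convexity Σ_i C(r_i, 2) ≥ 159·C(z/159, 2) = z(z − 159)/(2·159), giving z² − 159z − 159·43·42 ≤ 0 and hence z ≤ (1/2)[159 + √(25281 + 4·287154)] = (1/2)[159 + √1173897] ≈ (1/2)(159 + 1083.4653) = 621.2326.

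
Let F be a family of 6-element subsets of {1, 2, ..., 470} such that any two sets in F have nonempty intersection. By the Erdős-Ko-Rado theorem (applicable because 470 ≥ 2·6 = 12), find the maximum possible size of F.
max |F| = C(469, 5) = 185094366093

The Erdős-Ko-Rado theorem states: for n ≥ 2k, an intersecting family of k-subsets of an n-element set has size at most C(n − 1, k − 1), with equality for 'star' families {A ⊆ [n] : |A| = k, i ∈ A} (fix an element i). For n = 470, k = 6: C(469, 5) = 185094366093.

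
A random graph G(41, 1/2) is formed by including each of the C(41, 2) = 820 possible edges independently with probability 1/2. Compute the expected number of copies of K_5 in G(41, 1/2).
E[# K_5] = C(41, 5) · (1/2)^C(5, 2) = 749398 / 2^10 = 374699/512 ≈ 731.833984

For each 5-subset S of vertices (there are C(41, 5) = 749398 such S), let X_S = 1 if S induces a K_5 (all C(5, 2) = 10 edges present). Then P(X_S = 1) = (1/2)^10 = 1/1024. By linearity of expectation, E[# K_5] = C(41, 5) · (1/2)^10 = 749398 / 1024 = 374699/512 ≈ 731.833984.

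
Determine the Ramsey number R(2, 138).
R(2, 138) = 138

R(2, k) = k for all k ≥ 2: in a 2-colouring of K_k, either some edge is red (a red K_2) or all edges are blue (a blue K_k). And K_{137} coloured all-blue has no blue K_138, so R(2, 138) > 137. Hence R(2, 138) = 138.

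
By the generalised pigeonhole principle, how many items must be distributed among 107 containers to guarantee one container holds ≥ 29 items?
n = (29 − 1)·107 + 1 = 2997

By the generalised pigeonhole principle, to guarantee some box contains ≥ r objects we need more than (r − 1) · k objects total. Threshold: n = (r − 1) · k + 1. With r = 29 and k = 107: n = 28 · 107 + 1 = 2996 + 1 = 2997. For n = 2996 = 28 · 107, we can put exactly 28 objects in every box, avoiding 29 in any single one — so 2997 is tight.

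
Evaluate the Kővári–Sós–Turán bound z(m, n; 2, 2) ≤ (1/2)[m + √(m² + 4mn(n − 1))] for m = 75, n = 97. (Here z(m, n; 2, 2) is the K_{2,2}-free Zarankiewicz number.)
z(75, 97; 2, 2) ≤ (1/2)[75 + √(75² + 4·75·97·96)] = (1/2)[75 + √2799225] = 874.0442

Kővári–Sós–Turán: let r_1, ..., r_75 be the row sums and z = Σ r_i the total number of 1s. Each pair of columns can share at most one row with both entries 1 (else a 2×2 all-ones block appears), so Σ_i C(r_i, 2) ≤ C(97, 2) = 4656. By convexity Σ_i C(r_i, 2) ≥ 75·C(z/75, 2) = z(z − 75)/(2·75), giving z² − 75z − 75·97·96 ≤ 0 and hence z ≤ (1/2)[75 + √(5625 + 4·698400)] = (1/2)[75 + √2799225] ≈ (1/2)(75 + 1673.0885) = 874.0442.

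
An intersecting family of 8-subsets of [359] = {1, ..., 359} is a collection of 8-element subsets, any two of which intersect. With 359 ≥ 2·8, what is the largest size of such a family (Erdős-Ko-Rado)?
max |F| = C(358, 7) = 140967724113568

The Erdős-Ko-Rado theorem states: for n ≥ 2k, an intersecting family of k-subsets of an n-element set has size at most C(n − 1, k − 1), with equality for 'star' families {A ⊆ [n] : |A| = k, i ∈ A} (fix an element i). For n = 359, k = 8: C(358, 7) = 140967724113568.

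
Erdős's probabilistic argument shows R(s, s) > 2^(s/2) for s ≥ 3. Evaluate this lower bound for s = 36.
2^(36/2) = 262144; so R(36, 36) > 262144

Colour each edge of K_n uniformly at random with red/blue. The expected number of monochromatic K_36 is C(n, 36) · 2 · 2^(−C(36,2)). If C(n, 36) · 2^(1 − C(36,2)) < 1, then with positive probability no monochromatic K_36 exists, so R(36, 36) > n. The standard estimate C(n, 36) ≤ n^36/36! shows this inequality holds whenever n ≤ 2^(36/2) (since 36! · 2^(C(36,2) − 1) > 2^(36^2/2) ≥ n^36). Hence R(36, 36) > 2^(36/2) = 262144.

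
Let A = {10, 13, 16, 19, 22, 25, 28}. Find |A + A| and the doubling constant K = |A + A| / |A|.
K = |A + A| / |A| = 13/7

Enumerate A + A = {a + b : a, b ∈ A}. With |A| = 7, there are |A|^2 = 49 ordered sum pairs; collecting distinct values, A + A = {20, 23, 26, 29, 32, 35, 38, 41, 44, 47, 50, 53, 56}, so |A + A| = 13. Thus K = 13/7. Here |A + A| = 2|A| − 1 = 13, the minimum possible — so K = 13/7 is minimal, which holds iff A is an arithmetic progression.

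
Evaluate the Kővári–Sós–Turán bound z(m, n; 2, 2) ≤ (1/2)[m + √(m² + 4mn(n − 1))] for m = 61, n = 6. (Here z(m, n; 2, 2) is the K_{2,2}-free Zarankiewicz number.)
z(61, 6; 2, 2) ≤ (1/2)[61 + √(61² + 4·61·6·5)] = (1/2)[61 + √11041] = 83.0381

Kővári–Sós–Turán: let r_1, ..., r_61 be the row sums and z = Σ r_i the total number of 1s. Each pair of columns can share at most one row with both entries 1 (else a 2×2 all-ones block appears), so Σ_i C(r_i, 2) ≤ C(6, 2) = 15. By convexity Σ_i C(r_i, 2) ≥ 61·C(z/61, 2) = z(z − 61)/(2·61), giving z² − 61z − 61·6·5 ≤ 0 and hence z ≤ (1/2)[61 + √(3721 + 4·1830)] = (1/2)[61 + √11041] ≈ (1/2)(61 + 105.0762) = 83.0381.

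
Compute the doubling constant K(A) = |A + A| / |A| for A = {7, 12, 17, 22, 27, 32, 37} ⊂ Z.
K = |A + A| / |A| = 13/7

Enumerate A + A = {a + b : a, b ∈ A}. With |A| = 7, there are |A|^2 = 49 ordered sum pairs; collecting distinct values, A + A = {14, 19, 24, 29, 34, 39, 44, 49, 54, 59, 64, 69, 74}, so |A + A| = 13. Thus K = 13/7. Here |A + A| = 2|A| − 1 = 13, the minimum possible — so K = 13/7 is minimal, which holds iff A is an arithmetic progression.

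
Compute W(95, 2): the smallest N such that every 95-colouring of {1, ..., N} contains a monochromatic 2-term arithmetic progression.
W(95, 2) = 95 + 1 = 96

A 2-term AP is any pair of integers, so a monochromatic 2-AP exists iff some colour is used at least twice. With 95 colours, the colouring i ↦ i on {1, ..., 95} uses each colour once, avoiding any monochromatic pair, so W(95, 2) > 95. For {1, ..., 96}, pigeonhole forces two integers of the same colour, which form a monochromatic 2-AP. Hence W(95, 2) = 96.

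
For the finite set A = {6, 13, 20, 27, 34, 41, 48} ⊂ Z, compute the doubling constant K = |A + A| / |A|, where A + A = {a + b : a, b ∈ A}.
K = |A + A| / |A| = 13/7

Enumerate A + A = {a + b : a, b ∈ A}. With |A| = 7, there are |A|^2 = 49 ordered sum pairs; collecting distinct values, A + A = {12, 19, 26, 33, 40, 47, 54, 61, 68, 75, 82, 89, 96}, so |A + A| = 13. Thus K = 13/7. Here |A + A| = 2|A| − 1 = 13, the minimum possible — so K = 13/7 is minimal, which holds iff A is an arithmetic progression.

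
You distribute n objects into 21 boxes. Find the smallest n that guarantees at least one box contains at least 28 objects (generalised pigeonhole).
n = (28 − 1)·21 + 1 = 568

By the generalised pigeonhole principle, to guarantee some box contains ≥ r objects we need more than (r − 1) · k objects total. Threshold: n = (r − 1) · k + 1. With r = 28 and k = 21: n = 27 · 21 + 1 = 567 + 1 = 568. For n = 567 = 27 · 21, we can put exactly 27 objects in every box, avoiding 28 in any single one — so 568 is tight.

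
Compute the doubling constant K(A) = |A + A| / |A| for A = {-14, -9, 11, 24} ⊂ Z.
K = |A + A| / |A| = 10/4 = 5/2

Enumerate A + A = {a + b : a, b ∈ A}. With |A| = 4, there are |A|^2 = 16 ordered sum pairs; collecting distinct values, A + A = {-28, -23, -18, -3, 2, 10, 15, 22, 35, 48}, so |A + A| = 10. Thus K = 10/4 = 5/2. For comparison, the minimum possible |A + A| over all 4-element sets is 2·4 − 1 = 7 (so min K = 7/4), attained only by arithmetic progressions.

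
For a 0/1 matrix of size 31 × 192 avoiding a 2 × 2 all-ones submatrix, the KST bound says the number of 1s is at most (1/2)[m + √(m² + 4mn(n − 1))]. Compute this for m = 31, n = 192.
z(31, 192; 2, 2) ≤ (1/2)[31 + √(31² + 4·31·192·191)] = (1/2)[31 + √4548289] = 1081.8359

Kővári–Sós–Turán: let r_1, ..., r_31 be the row sums and z = Σ r_i the total number of 1s. Each pair of columns can share at most one row with both entries 1 (else a 2×2 all-ones block appears), so Σ_i C(r_i, 2) ≤ C(192, 2) = 18336. By convexity Σ_i C(r_i, 2) ≥ 31·C(z/31, 2) = z(z − 31)/(2·31), giving z² − 31z − 31·192·191 ≤ 0 and hence z ≤ (1/2)[31 + √(961 + 4·1136832)] = (1/2)[31 + √4548289] ≈ (1/2)(31 + 2132.6718) = 1081.8359.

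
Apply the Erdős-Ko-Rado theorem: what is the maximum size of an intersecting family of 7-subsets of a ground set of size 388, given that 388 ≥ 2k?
max |F| = C(387, 6) = 4487659153824

Erdős-Ko-Rado (1961): when n ≥ 2k, max |F| = C(n−1, k−1). The bound is attained by the star {A : i ∈ A} for any fixed i ∈ [n]. Here C(388−1, 7−1) = C(387, 6) = 4487659153824.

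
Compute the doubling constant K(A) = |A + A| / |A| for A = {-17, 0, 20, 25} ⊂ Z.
K = |A + A| / |A| = 10/4 = 5/2

Enumerate A + A = {a + b : a, b ∈ A}. With |A| = 4, there are |A|^2 = 16 ordered sum pairs; collecting distinct values, A + A = {-34, -17, 0, 3, 8, 20, 25, 40, 45, 50}, so |A + A| = 10. Thus K = 10/4 = 5/2. For comparison, the minimum possible |A + A| over all 4-element sets is 2·4 − 1 = 7 (so min K = 7/4), attained only by arithmetic progressions.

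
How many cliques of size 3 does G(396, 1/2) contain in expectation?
E[# K_3] = C(396, 3) · (1/2)^C(3, 2) = 10271580 / 2^3 = 2567895/2 = 1283947.5

For each 3-subset S of vertices (there are C(396, 3) = 10271580 such S), let X_S = 1 if S induces a K_3 (all C(3, 2) = 3 edges present). Then P(X_S = 1) = (1/2)^3 = 1/8. By linearity of expectation, E[# K_3] = C(396, 3) · (1/2)^3 = 10271580 / 8 = 2567895/2 = 1283947.5.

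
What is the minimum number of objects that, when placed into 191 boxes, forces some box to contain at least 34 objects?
n = (34 − 1)·191 + 1 = 6304

By the generalised pigeonhole principle, to guarantee some box contains ≥ r objects we need more than (r − 1) · k objects total. Threshold: n = (r − 1) · k + 1. With r = 34 and k = 191: n = 33 · 191 + 1 = 6303 + 1 = 6304. For n = 6303 = 33 · 191, we can put exactly 33 objects in every box, avoiding 34 in any single one — so 6304 is tight.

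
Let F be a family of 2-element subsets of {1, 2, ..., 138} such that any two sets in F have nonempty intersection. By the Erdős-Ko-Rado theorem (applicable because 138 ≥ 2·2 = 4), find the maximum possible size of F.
max |F| = C(137, 1) = 137

Erdős-Ko-Rado (1961): when n ≥ 2k, max |F| = C(n−1, k−1). The bound is attained by the star {A : i ∈ A} for any fixed i ∈ [n]. Here C(138−1, 2−1) = C(137, 1) = 137.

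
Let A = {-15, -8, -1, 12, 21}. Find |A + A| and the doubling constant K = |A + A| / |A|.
K = |A + A| / |A| = 14/5

Enumerate A + A = {a + b : a, b ∈ A}. With |A| = 5, there are |A|^2 = 25 ordered sum pairs; collecting distinct values, A + A = {-30, -23, -16, -9, -3, -2, 4, 6, 11, 13, 20, 24, 33, 42}, so |A + A| = 14. Thus K = 14/5. For comparison, the minimum possible |A + A| over all 5-element sets is 2·5 − 1 = 9 (so min K = 9/5), attained only by arithmetic progressions.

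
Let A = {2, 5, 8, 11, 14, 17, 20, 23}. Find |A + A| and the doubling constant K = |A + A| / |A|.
K = |A + A| / |A| = 15/8

Enumerate A + A = {a + b : a, b ∈ A}. With |A| = 8, there are |A|^2 = 64 ordered sum pairs; collecting distinct values, A + A = {4, 7, 10, 13, 16, 19, 22, 25, 28, 31, 34, 37, 40, 43, 46}, so |A + A| = 15. Thus K = 15/8. Here |A + A| = 2|A| − 1 = 15, the minimum possible — so K = 15/8 is minimal, which holds iff A is an arithmetic progression.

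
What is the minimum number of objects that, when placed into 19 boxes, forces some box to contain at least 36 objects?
n = (36 − 1)·19 + 1 = 666

By the generalised pigeonhole principle, to guarantee some box contains ≥ r objects we need more than (r − 1) · k objects total. Threshold: n = (r − 1) · k + 1. With r = 36 and k = 19: n = 35 · 19 + 1 = 665 + 1 = 666. For n = 665 = 35 · 19, we can put exactly 35 objects in every box, avoiding 36 in any single one — so 666 is tight.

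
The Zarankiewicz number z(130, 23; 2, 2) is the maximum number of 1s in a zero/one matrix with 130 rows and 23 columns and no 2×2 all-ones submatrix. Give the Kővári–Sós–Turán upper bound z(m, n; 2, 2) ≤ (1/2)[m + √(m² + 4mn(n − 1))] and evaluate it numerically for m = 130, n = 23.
z(130, 23; 2, 2) ≤ (1/2)[130 + √(130² + 4·130·23·22)] = (1/2)[130 + √280020] = 329.5846

Kővári–Sós–Turán: let r_1, ..., r_130 be the row sums and z = Σ r_i the total number of 1s. Each pair of columns can share at most one row with both entries 1 (else a 2×2 all-ones block appears), so Σ_i C(r_i, 2) ≤ C(23, 2) = 253. By convexity Σ_i C(r_i, 2) ≥ 130·C(z/130, 2) = z(z − 130)/(2·130), giving z² − 130z − 130·23·22 ≤ 0 and hence z ≤ (1/2)[130 + √(16900 + 4·65780)] = (1/2)[130 + √280020] ≈ (1/2)(130 + 529.1692) = 329.5846.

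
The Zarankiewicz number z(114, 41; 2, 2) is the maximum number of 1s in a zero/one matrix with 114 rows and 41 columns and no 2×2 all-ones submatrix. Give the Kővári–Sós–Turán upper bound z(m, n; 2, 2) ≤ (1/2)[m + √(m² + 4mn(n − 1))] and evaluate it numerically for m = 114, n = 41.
z(114, 41; 2, 2) ≤ (1/2)[114 + √(114² + 4·114·41·40)] = (1/2)[114 + √760836] = 493.1296

Kővári–Sós–Turán: let r_1, ..., r_114 be the row sums and z = Σ r_i the total number of 1s. Each pair of columns can share at most one row with both entries 1 (else a 2×2 all-ones block appears), so Σ_i C(r_i, 2) ≤ C(41, 2) = 820. By convexity Σ_i C(r_i, 2) ≥ 114·C(z/114, 2) = z(z − 114)/(2·114), giving z² − 114z − 114·41·40 ≤ 0 and hence z ≤ (1/2)[114 + √(12996 + 4·186960)] = (1/2)[114 + √760836] ≈ (1/2)(114 + 872.2591) = 493.1296.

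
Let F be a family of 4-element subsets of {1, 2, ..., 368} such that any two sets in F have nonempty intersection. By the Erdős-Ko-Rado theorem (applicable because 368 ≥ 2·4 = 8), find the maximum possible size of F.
max |F| = C(367, 3) = 8171255

Erdős-Ko-Rado (1961): when n ≥ 2k, max |F| = C(n−1, k−1). The bound is attained by the star {A : i ∈ A} for any fixed i ∈ [n]. Here C(368−1, 4−1) = C(367, 3) = 8171255.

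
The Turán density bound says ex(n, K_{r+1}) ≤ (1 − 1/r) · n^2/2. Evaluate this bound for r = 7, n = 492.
Turán density bound = (6/7) · 492^2/2 = 726192/7 ≈ 103741.7143

Turán's theorem: ex(n, K_{r+1}) is achieved by the complete r-partite Turán graph T(n, r) with parts as balanced as possible, and is at most (1 − 1/r) · n^2/2. For r = 7, n = 492: the density bound is (6/7) · 242064/2 = 726192/7 ≈ 103741.7143. The integer-valued extremum is e(T(492, 7)) = 103741, which is strictly less than the density bound 726192/7 since 7 ∤ 492 (the parts of T(492, 7) cannot all be equal).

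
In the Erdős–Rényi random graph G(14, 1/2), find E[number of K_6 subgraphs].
E[# K_6] = C(14, 6) · (1/2)^C(6, 2) = 3003 / 2^15 ≈ 0.091644

For each 6-subset S of vertices (there are C(14, 6) = 3003 such S), let X_S = 1 if S induces a K_6 (all C(6, 2) = 15 edges present). Then P(X_S = 1) = (1/2)^15 = 1/32768. By linearity of expectation, E[# K_6] = C(14, 6) · (1/2)^15 = 3003 / 32768 ≈ 0.091644.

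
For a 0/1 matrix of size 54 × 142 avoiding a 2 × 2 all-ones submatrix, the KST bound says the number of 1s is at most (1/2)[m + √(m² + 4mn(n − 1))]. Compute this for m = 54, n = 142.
z(54, 142; 2, 2) ≤ (1/2)[54 + √(54² + 4·54·142·141)] = (1/2)[54 + √4327668] = 1067.1524

Kővári–Sós–Turán: let r_1, ..., r_54 be the row sums and z = Σ r_i the total number of 1s. Each pair of columns can share at most one row with both entries 1 (else a 2×2 all-ones block appears), so Σ_i C(r_i, 2) ≤ C(142, 2) = 10011. By convexity Σ_i C(r_i, 2) ≥ 54·C(z/54, 2) = z(z − 54)/(2·54), giving z² − 54z − 54·142·141 ≤ 0 and hence z ≤ (1/2)[54 + √(2916 + 4·1081188)] = (1/2)[54 + √4327668] ≈ (1/2)(54 + 2080.3048) = 1067.1524.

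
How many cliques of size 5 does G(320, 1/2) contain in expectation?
E[# K_5] = C(320, 5) · (1/2)^C(5, 2) = 27097728064 / 2^10 = 423402001/16 = 26462625.0625

For each 5-subset S of vertices (there are C(320, 5) = 27097728064 such S), let X_S = 1 if S induces a K_5 (all C(5, 2) = 10 edges present). Then P(X_S = 1) = (1/2)^10 = 1/1024. By linearity of expectation, E[# K_5] = C(320, 5) · (1/2)^10 = 27097728064 / 1024 = 423402001/16 = 26462625.0625.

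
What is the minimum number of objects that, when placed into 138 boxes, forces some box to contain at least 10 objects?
n = (10 − 1)·138 + 1 = 1243

By the generalised pigeonhole principle, to guarantee some box contains ≥ r objects we need more than (r − 1) · k objects total. Threshold: n = (r − 1) · k + 1. With r = 10 and k = 138: n = 9 · 138 + 1 = 1242 + 1 = 1243. For n = 1242 = 9 · 138, we can put exactly 9 objects in every box, avoiding 10 in any single one — so 1243 is tight.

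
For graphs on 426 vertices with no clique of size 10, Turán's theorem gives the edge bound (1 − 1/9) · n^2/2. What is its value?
Turán density bound = (8/9) · 426^2/2 = 80656

Turán's theorem: ex(n, K_{r+1}) is achieved by the complete r-partite Turán graph T(n, r) with parts as balanced as possible, and is at most (1 − 1/r) · n^2/2. For r = 9, n = 426: the density bound is (8/9) · 181476/2 = 80656. The integer-valued extremum is e(T(426, 9)) = 80655, which is strictly less than the density bound 80656 since 9 ∤ 426 (the parts of T(426, 9) cannot all be equal).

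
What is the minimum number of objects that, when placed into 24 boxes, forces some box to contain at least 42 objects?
n = (42 − 1)·24 + 1 = 985

By the generalised pigeonhole principle, to guarantee some box contains ≥ r objects we need more than (r − 1) · k objects total. Threshold: n = (r − 1) · k + 1. With r = 42 and k = 24: n = 41 · 24 + 1 = 984 + 1 = 985. For n = 984 = 41 · 24, we can put exactly 41 objects in every box, avoiding 42 in any single one — so 985 is tight.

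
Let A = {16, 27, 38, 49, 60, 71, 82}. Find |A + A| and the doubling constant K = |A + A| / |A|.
K = |A + A| / |A| = 13/7

Enumerate A + A = {a + b : a, b ∈ A}. With |A| = 7, there are |A|^2 = 49 ordered sum pairs; collecting distinct values, A + A = {32, 43, 54, 65, 76, 87, 98, 109, 120, 131, 142, 153, 164}, so |A + A| = 13. Thus K = 13/7. Here |A + A| = 2|A| − 1 = 13, the minimum possible — so K = 13/7 is minimal, which holds iff A is an arithmetic progression.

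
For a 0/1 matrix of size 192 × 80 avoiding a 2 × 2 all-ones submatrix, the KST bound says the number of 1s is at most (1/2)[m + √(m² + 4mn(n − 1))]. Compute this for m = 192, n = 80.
z(192, 80; 2, 2) ≤ (1/2)[192 + √(192² + 4·192·80·79)] = (1/2)[192 + √4890624] = 1201.7378

Kővári–Sós–Turán: let r_1, ..., r_192 be the row sums and z = Σ r_i the total number of 1s. Each pair of columns can share at most one row with both entries 1 (else a 2×2 all-ones block appears), so Σ_i C(r_i, 2) ≤ C(80, 2) = 3160. By convexity Σ_i C(r_i, 2) ≥ 192·C(z/192, 2) = z(z − 192)/(2·192), giving z² − 192z − 192·80·79 ≤ 0 and hence z ≤ (1/2)[192 + √(36864 + 4·1213440)] = (1/2)[192 + √4890624] ≈ (1/2)(192 + 2211.4755) = 1201.7378.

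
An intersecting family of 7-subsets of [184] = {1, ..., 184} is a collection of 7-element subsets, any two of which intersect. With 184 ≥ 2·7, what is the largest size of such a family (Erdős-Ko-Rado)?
max |F| = C(183, 6) = 48019108683

Erdős-Ko-Rado (1961): when n ≥ 2k, max |F| = C(n−1, k−1). The bound is attained by the star {A : i ∈ A} for any fixed i ∈ [n]. Here C(184−1, 7−1) = C(183, 6) = 48019108683.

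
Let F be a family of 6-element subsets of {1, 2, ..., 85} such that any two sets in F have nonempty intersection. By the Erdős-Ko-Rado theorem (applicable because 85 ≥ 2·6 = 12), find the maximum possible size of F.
max |F| = C(84, 5) = 30872016

Erdős-Ko-Rado (1961): when n ≥ 2k, max |F| = C(n−1, k−1). The bound is attained by the star {A : i ∈ A} for any fixed i ∈ [n]. Here C(85−1, 6−1) = C(84, 5) = 30872016.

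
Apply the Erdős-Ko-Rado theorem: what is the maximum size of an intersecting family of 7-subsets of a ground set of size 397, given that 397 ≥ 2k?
max |F| = C(396, 6) = 5155981871964

Erdős-Ko-Rado (1961): when n ≥ 2k, max |F| = C(n−1, k−1). The bound is attained by the star {A : i ∈ A} for any fixed i ∈ [n]. Here C(397−1, 7−1) = C(396, 6) = 5155981871964.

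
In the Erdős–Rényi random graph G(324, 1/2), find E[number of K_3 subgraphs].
E[# K_3] = C(324, 3) · (1/2)^C(3, 2) = 5616324 / 2^3 = 1404081/2 = 702040.5

For each 3-subset S of vertices (there are C(324, 3) = 5616324 such S), let X_S = 1 if S induces a K_3 (all C(3, 2) = 3 edges present). Then P(X_S = 1) = (1/2)^3 = 1/8. By linearity of expectation, E[# K_3] = C(324, 3) · (1/2)^3 = 5616324 / 8 = 1404081/2 = 702040.5.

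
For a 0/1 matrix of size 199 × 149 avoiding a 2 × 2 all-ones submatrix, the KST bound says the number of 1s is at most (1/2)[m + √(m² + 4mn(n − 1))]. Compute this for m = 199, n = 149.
z(199, 149; 2, 2) ≤ (1/2)[199 + √(199² + 4·199·149·148)] = (1/2)[199 + √17592993] = 2196.7001

Kővári–Sós–Turán: let r_1, ..., r_199 be the row sums and z = Σ r_i the total number of 1s. Each pair of columns can share at most one row with both entries 1 (else a 2×2 all-ones block appears), so Σ_i C(r_i, 2) ≤ C(149, 2) = 11026. By convexity Σ_i C(r_i, 2) ≥ 199·C(z/199, 2) = z(z − 199)/(2·199), giving z² − 199z − 199·149·148 ≤ 0 and hence z ≤ (1/2)[199 + √(39601 + 4·4388348)] = (1/2)[199 + √17592993] ≈ (1/2)(199 + 4194.4002) = 2196.7001.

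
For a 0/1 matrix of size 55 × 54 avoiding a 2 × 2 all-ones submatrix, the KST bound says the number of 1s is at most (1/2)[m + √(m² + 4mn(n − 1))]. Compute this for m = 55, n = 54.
z(55, 54; 2, 2) ≤ (1/2)[55 + √(55² + 4·55·54·53)] = (1/2)[55 + √632665] = 425.2012

Kővári–Sós–Turán: let r_1, ..., r_55 be the row sums and z = Σ r_i the total number of 1s. Each pair of columns can share at most one row with both entries 1 (else a 2×2 all-ones block appears), so Σ_i C(r_i, 2) ≤ C(54, 2) = 1431. By convexity Σ_i C(r_i, 2) ≥ 55·C(z/55, 2) = z(z − 55)/(2·55), giving z² − 55z − 55·54·53 ≤ 0 and hence z ≤ (1/2)[55 + √(3025 + 4·157410)] = (1/2)[55 + √632665] ≈ (1/2)(55 + 795.4024) = 425.2012.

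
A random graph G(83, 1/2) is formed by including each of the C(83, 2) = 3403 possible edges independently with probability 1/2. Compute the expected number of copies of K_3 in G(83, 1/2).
E[# K_3] = C(83, 3) · (1/2)^C(3, 2) = 91881 / 2^3 = 11485.125

For each 3-subset S of vertices (there are C(83, 3) = 91881 such S), let X_S = 1 if S induces a K_3 (all C(3, 2) = 3 edges present). Then P(X_S = 1) = (1/2)^3 = 1/8. By linearity of expectation, E[# K_3] = C(83, 3) · (1/2)^3 = 91881 / 8 = 11485.125.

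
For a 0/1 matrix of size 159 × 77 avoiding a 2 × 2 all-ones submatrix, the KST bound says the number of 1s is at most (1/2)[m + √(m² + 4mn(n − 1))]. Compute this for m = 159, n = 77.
z(159, 77; 2, 2) ≤ (1/2)[159 + √(159² + 4·159·77·76)] = (1/2)[159 + √3747153] = 1047.3782

Kővári–Sós–Turán: let r_1, ..., r_159 be the row sums and z = Σ r_i the total number of 1s. Each pair of columns can share at most one row with both entries 1 (else a 2×2 all-ones block appears), so Σ_i C(r_i, 2) ≤ C(77, 2) = 2926. By convexity Σ_i C(r_i, 2) ≥ 159·C(z/159, 2) = z(z − 159)/(2·159), giving z² − 159z − 159·77·76 ≤ 0 and hence z ≤ (1/2)[159 + √(25281 + 4·930468)] = (1/2)[159 + √3747153] ≈ (1/2)(159 + 1935.7564) = 1047.3782.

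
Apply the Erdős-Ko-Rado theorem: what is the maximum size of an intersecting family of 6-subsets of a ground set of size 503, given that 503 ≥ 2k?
max |F| = C(502, 5) = 260411458350

The Erdős-Ko-Rado theorem states: for n ≥ 2k, an intersecting family of k-subsets of an n-element set has size at most C(n − 1, k − 1), with equality for 'star' families {A ⊆ [n] : |A| = k, i ∈ A} (fix an element i). For n = 503, k = 6: C(502, 5) = 260411458350.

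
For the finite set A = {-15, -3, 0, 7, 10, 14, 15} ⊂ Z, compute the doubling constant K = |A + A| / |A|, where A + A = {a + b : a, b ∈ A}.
K = |A + A| / |A| = 25/7

Enumerate A + A = {a + b : a, b ∈ A}. With |A| = 7, there are |A|^2 = 49 ordered sum pairs; collecting distinct values, A + A = {-30, -18, -15, -8, -6, -5, -3, -1, 0, 4, 7, 10, 11, 12, 14, 15, 17, 20, 21, 22, 24, 25, 28, 29, 30}, so |A + A| = 25. Thus K = 25/7. For comparison, the minimum possible |A + A| over all 7-element sets is 2·7 − 1 = 13 (so min K = 13/7), attained only by arithmetic progressions.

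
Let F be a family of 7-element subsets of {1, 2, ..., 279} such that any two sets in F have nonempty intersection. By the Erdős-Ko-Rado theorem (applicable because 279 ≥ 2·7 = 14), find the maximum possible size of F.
max |F| = C(278, 6) = 607221379765

Erdős-Ko-Rado (1961): when n ≥ 2k, max |F| = C(n−1, k−1). The bound is attained by the star {A : i ∈ A} for any fixed i ∈ [n]. Here C(279−1, 7−1) = C(278, 6) = 607221379765.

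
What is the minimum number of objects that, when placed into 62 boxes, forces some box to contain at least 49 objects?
n = (49 − 1)·62 + 1 = 2977

By the generalised pigeonhole principle, to guarantee some box contains ≥ r objects we need more than (r − 1) · k objects total. Threshold: n = (r − 1) · k + 1. With r = 49 and k = 62: n = 48 · 62 + 1 = 2976 + 1 = 2977. For n = 2976 = 48 · 62, we can put exactly 48 objects in every box, avoiding 49 in any single one — so 2977 is tight.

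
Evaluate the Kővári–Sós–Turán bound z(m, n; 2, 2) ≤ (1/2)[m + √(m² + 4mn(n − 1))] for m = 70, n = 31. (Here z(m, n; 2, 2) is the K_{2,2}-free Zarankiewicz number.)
z(70, 31; 2, 2) ≤ (1/2)[70 + √(70² + 4·70·31·30)] = (1/2)[70 + √265300] = 292.5364

Kővári–Sós–Turán: let r_1, ..., r_70 be the row sums and z = Σ r_i the total number of 1s. Each pair of columns can share at most one row with both entries 1 (else a 2×2 all-ones block appears), so Σ_i C(r_i, 2) ≤ C(31, 2) = 465. By convexity Σ_i C(r_i, 2) ≥ 70·C(z/70, 2) = z(z − 70)/(2·70), giving z² − 70z − 70·31·30 ≤ 0 and hence z ≤ (1/2)[70 + √(4900 + 4·65100)] = (1/2)[70 + √265300] ≈ (1/2)(70 + 515.0728) = 292.5364.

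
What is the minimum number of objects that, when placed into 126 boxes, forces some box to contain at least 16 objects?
n = (16 − 1)·126 + 1 = 1891

By the generalised pigeonhole principle, to guarantee some box contains ≥ r objects we need more than (r − 1) · k objects total. Threshold: n = (r − 1) · k + 1. With r = 16 and k = 126: n = 15 · 126 + 1 = 1890 + 1 = 1891. For n = 1890 = 15 · 126, we can put exactly 15 objects in every box, avoiding 16 in any single one — so 1891 is tight.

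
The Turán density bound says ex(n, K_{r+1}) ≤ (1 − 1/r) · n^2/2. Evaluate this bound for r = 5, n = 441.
Turán density bound = (4/5) · 441^2/2 = 388962/5 ≈ 77792.4

Turán's theorem: ex(n, K_{r+1}) is achieved by the complete r-partite Turán graph T(n, r) with parts as balanced as possible, and is at most (1 − 1/r) · n^2/2. For r = 5, n = 441: the density bound is (4/5) · 194481/2 = 388962/5 ≈ 77792.4. The integer-valued extremum is e(T(441, 5)) = 77792, which is strictly less than the density bound 388962/5 since 5 ∤ 441 (the parts of T(441, 5) cannot all be equal).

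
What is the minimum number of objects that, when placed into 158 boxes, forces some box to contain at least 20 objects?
n = (20 − 1)·158 + 1 = 3003

By the generalised pigeonhole principle, to guarantee some box contains ≥ r objects we need more than (r − 1) · k objects total. Threshold: n = (r − 1) · k + 1. With r = 20 and k = 158: n = 19 · 158 + 1 = 3002 + 1 = 3003. For n = 3002 = 19 · 158, we can put exactly 19 objects in every box, avoiding 20 in any single one — so 3003 is tight.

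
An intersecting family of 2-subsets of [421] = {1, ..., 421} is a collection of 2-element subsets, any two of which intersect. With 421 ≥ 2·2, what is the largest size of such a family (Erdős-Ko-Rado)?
max |F| = C(420, 1) = 420

The Erdős-Ko-Rado theorem states: for n ≥ 2k, an intersecting family of k-subsets of an n-element set has size at most C(n − 1, k − 1), with equality for 'star' families {A ⊆ [n] : |A| = k, i ∈ A} (fix an element i). For n = 421, k = 2: C(420, 1) = 420.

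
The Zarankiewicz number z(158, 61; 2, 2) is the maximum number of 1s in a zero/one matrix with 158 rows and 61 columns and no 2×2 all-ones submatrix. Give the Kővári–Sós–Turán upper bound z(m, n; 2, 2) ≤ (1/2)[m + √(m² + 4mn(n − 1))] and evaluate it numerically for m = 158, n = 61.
z(158, 61; 2, 2) ≤ (1/2)[158 + √(158² + 4·158·61·60)] = (1/2)[158 + √2338084] = 843.5397

Kővári–Sós–Turán: let r_1, ..., r_158 be the row sums and z = Σ r_i the total number of 1s. Each pair of columns can share at most one row with both entries 1 (else a 2×2 all-ones block appears), so Σ_i C(r_i, 2) ≤ C(61, 2) = 1830. By convexity Σ_i C(r_i, 2) ≥ 158·C(z/158, 2) = z(z − 158)/(2·158), giving z² − 158z − 158·61·60 ≤ 0 and hence z ≤ (1/2)[158 + √(24964 + 4·578280)] = (1/2)[158 + √2338084] ≈ (1/2)(158 + 1529.0795) = 843.5397.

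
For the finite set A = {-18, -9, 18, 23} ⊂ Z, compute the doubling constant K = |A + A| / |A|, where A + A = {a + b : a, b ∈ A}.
K = |A + A| / |A| = 10/4 = 5/2

Enumerate A + A = {a + b : a, b ∈ A}. With |A| = 4, there are |A|^2 = 16 ordered sum pairs; collecting distinct values, A + A = {-36, -27, -18, 0, 5, 9, 14, 36, 41, 46}, so |A + A| = 10. Thus K = 10/4 = 5/2. For comparison, the minimum possible |A + A| over all 4-element sets is 2·4 − 1 = 7 (so min K = 7/4), attained only by arithmetic progressions.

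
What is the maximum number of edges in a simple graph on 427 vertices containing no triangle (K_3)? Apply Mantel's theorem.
ex(427, K_3) = ⌊427^2/4⌋ = 45582

Mantel (1907): a triangle-free graph on n vertices has at most ⌊n^2/4⌋ edges, with equality for the complete bipartite graph K_{⌊n/2⌋, ⌈n/2⌉}. For n = 427: ⌊427^2/4⌋ = ⌊182329/4⌋ = 45582. The extremal graph is K_{213, 214}, which has 213·214 = 45582 edges.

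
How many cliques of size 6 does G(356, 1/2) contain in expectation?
E[# K_6] = C(356, 6) · (1/2)^C(6, 2) = 2710026901296 / 2^15 = 169376681331/2048 ≈ 82703457.681152

For each 6-subset S of vertices (there are C(356, 6) = 2710026901296 such S), let X_S = 1 if S induces a K_6 (all C(6, 2) = 15 edges present). Then P(X_S = 1) = (1/2)^15 = 1/32768. By linearity of expectation, E[# K_6] = C(356, 6) · (1/2)^15 = 2710026901296 / 32768 = 169376681331/2048 ≈ 82703457.681152.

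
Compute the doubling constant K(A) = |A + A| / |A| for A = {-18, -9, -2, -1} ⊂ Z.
K = |A + A| / |A| = 10/4 = 5/2

Enumerate A + A = {a + b : a, b ∈ A}. With |A| = 4, there are |A|^2 = 16 ordered sum pairs; collecting distinct values, A + A = {-36, -27, -20, -19, -18, -11, -10, -4, -3, -2}, so |A + A| = 10. Thus K = 10/4 = 5/2. For comparison, the minimum possible |A + A| over all 4-element sets is 2·4 − 1 = 7 (so min K = 7/4), attained only by arithmetic progressions.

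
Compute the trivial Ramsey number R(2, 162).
R(2, 162) = 162

R(2, k) = k for all k ≥ 2: in a 2-colouring of K_k, either some edge is red (a red K_2) or all edges are blue (a blue K_k). And K_{161} coloured all-blue has no blue K_162, so R(2, 162) > 161. Hence R(2, 162) = 162.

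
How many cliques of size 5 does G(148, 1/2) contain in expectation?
E[# K_5] = C(148, 5) · (1/2)^C(5, 2) = 552689424 / 2^10 = 34543089/64 = 539735.765625

For each 5-subset S of vertices (there are C(148, 5) = 552689424 such S), let X_S = 1 if S induces a K_5 (all C(5, 2) = 10 edges present). Then P(X_S = 1) = (1/2)^10 = 1/1024. By linearity of expectation, E[# K_5] = C(148, 5) · (1/2)^10 = 552689424 / 1024 = 34543089/64 = 539735.765625.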